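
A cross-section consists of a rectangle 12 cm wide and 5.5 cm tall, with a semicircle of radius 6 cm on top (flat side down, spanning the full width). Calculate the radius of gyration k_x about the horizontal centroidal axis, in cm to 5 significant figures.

k_x ≈ 3.0806 cm

Treat the section as a set of non-overlapping primitives; coordinates are from the bounding-box lower-left.
Rectangular body: 12 × 5.5, A = 66 cm², y = 2.75 cm, Ī = 166.375 cm⁴.
Semicircular cap: semicircle r = 6, A = 56.54867 cm², y = 8.046479 cm, Ī = 142.245 cm⁴.
Centroid: ȳ = ΣA·y / ΣA = 5.193999 cm.
Transfer each piece to the horizontal centroidal axis using Ī + A·d² with d = y − 5.193999:
  rectangular body: d = -2.443999 cm → contributes +560.6017 cm⁴
  semicircular cap: d = 2.85248 cm → contributes +602.3613 cm⁴
Total I = 1162.963 cm⁴.
Radius of gyration: k = √(I/A) = √(1162.963 / 122.5487) = 3.080553 cm.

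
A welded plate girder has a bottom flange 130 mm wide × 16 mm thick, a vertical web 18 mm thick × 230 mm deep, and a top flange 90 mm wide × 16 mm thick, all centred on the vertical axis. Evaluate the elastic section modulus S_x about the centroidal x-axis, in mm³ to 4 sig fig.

Break the section into simple shapes (no overlaps), measuring from the bottom-left corner of the bounding box.
Bottom plate: 130 × 16, A = 2 080 mm², y = 8 mm, Ī = 44373.3 mm⁴.
Web plate: 18 × 230, A = 4 140 mm², y = 131 mm, Ī = 18 250 500 mm⁴.
Top plate: 90 × 16, A = 1 440 mm², y = 254 mm, Ī = 30 720 mm⁴.
Centroid: ȳ = ΣA·y / ΣA = 120.723 mm.
Transfer each piece to the centroidal x-axis using Ī + A·d² with d = y − 120.723:
  bottom plate: d = -112.723 mm → contributes +26 473 952 mm⁴
  web plate: d = 10.2768 mm → contributes +18 687 733 mm⁴
  top plate: d = 133.277 mm → contributes +25 609 001 mm⁴
Total I = 70 770 687 mm⁴.
Extreme fibre distance c = 141.277 mm; S = I/c = 500 936 mm³.

S_x ≈ 5.009 × 10⁵ mm³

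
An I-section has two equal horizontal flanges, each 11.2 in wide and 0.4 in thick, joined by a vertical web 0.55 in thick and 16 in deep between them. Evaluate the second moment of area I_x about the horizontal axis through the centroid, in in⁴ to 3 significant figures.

Split into non-overlapping primitives; take the origin at the lower-left of the bounding box.
Bottom flange: 11.2 × 0.4, A = 4.48 in², y = 0.2 in, Ī = 0.059733 in⁴.
Web: 0.55 × 16, A = 8.8 in², y = 8.4 in, Ī = 187.73 in⁴.
Top flange: 11.2 × 0.4, A = 4.48 in², y = 16.6 in, Ī = 0.059733 in⁴.
By symmetry the centroid is at mid-height, ȳ = 8.4 in.
Transfer each piece to the horizontal axis through the centroid using Ī + A·d² with d = y − 8.4:
  bottom flange: d = -8.2 in → contributes +301.29 in⁴
  web: d = 0 in → contributes +187.73 in⁴
  top flange: d = 8.2 in → contributes +301.29 in⁴
Total I = 790.32 in⁴.

I_x ≈ 790 in⁴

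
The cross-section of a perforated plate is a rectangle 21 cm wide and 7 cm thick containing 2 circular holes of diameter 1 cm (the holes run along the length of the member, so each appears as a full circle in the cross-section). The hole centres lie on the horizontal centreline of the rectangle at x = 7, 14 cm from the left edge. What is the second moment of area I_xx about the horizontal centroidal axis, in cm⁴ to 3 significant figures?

Treat the section as a set of non-overlapping primitives; coordinates are from the bounding-box lower-left.
Plate: 21 × 7, A = 147 cm², y = 3.5 cm, Ī = 600.25 cm⁴.
Hole 1 (subtracted): ⌀1, A = 0.7854 cm², y = 3.5 cm, Ī = 0.049087 cm⁴.
Hole 2 (subtracted): ⌀1, A = 0.7854 cm², y = 3.5 cm, Ī = 0.049087 cm⁴.
By symmetry the centroid is at mid-height, ȳ = 3.5 cm.
All pieces are centred on the horizontal centroidal axis, so I = ΣĪ (holes subtracted) = 600.15 cm⁴.

I_xx ≈ 600 cm⁴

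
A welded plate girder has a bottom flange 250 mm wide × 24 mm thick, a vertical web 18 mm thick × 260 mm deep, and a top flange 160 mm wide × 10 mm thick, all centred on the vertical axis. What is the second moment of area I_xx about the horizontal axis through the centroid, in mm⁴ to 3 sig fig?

Treat the section as a set of non-overlapping primitives; coordinates are from the bounding-box lower-left.
Bottom plate: 250 × 24, A = 6 000 mm², y = 12 mm, Ī = 288 000 mm⁴.
Web plate: 18 × 260, A = 4 680 mm², y = 154 mm, Ī = 26 364 000 mm⁴.
Top plate: 160 × 10, A = 1 600 mm², y = 289 mm, Ī = 13 333 mm⁴.
Centroid: ȳ = ΣA·y / ΣA = 102.21 mm.
Transfer each piece to the horizontal axis through the centroid using Ī + A·d² with d = y − 102.21:
  bottom plate: d = -90.208 mm → contributes +49 113 407 mm⁴
  web plate: d = 51.792 mm → contributes +38 917 457 mm⁴
  top plate: d = 186.79 mm → contributes +55 839 055 mm⁴
Total I = 143 869 920 mm⁴.

I_xx ≈ 1.44 × 10⁸ mm⁴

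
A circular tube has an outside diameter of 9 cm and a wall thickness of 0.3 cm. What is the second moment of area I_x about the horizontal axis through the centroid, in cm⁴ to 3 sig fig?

Break the section into simple shapes (no overlaps), measuring from the bottom-left corner of the bounding box.
Outer circle: ⌀9, A = 63.617 cm², y = 4.5 cm, Ī = 322.06 cm⁴.
Bore (subtracted): ⌀8.4, A = 55.418 cm², y = 4.5 cm, Ī = 244.39 cm⁴.
By symmetry the centroid is at mid-height, ȳ = 4.5 cm.
All pieces are centred on the horizontal axis through the centroid, so I = ΣĪ (holes subtracted) = 77.67 cm⁴.

I_x ≈ 77.7 cm⁴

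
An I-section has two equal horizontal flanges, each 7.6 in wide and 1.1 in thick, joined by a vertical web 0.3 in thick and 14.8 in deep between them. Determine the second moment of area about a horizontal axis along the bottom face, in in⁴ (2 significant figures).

Break the section into simple shapes (no overlaps), measuring from the bottom-left corner of the bounding box.
Bottom flange: 7.6 × 1.1, A = 8.36 in², y = 0.55 in, Ī = 0.843 in⁴.
Web: 0.3 × 14.8, A = 4.44 in², y = 8.5 in, Ī = 81.04 in⁴.
Top flange: 7.6 × 1.1, A = 8.36 in², y = 16.45 in, Ī = 0.843 in⁴.
Transfer each piece to a horizontal axis along the bottom face using Ī + A·d² with d = y − 0:
  bottom flange: d = 0.55 in → contributes +3.372 in⁴
  web: d = 8.5 in → contributes +401.8 in⁴
  top flange: d = 16.45 in → contributes +2 263 in⁴
Total I = 2 668 in⁴.

I_base ≈ 2700 in⁴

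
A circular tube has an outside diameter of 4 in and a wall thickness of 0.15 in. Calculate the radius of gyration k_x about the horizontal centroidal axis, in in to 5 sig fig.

k_x ≈ 1.3622 in

Break the section into simple shapes (no overlaps), measuring from the bottom-left corner of the bounding box.
Outer circle: ⌀4, A = 12.56637 in², y = 2 in, Ī = 12.56637 in⁴.
Bore (subtracted): ⌀3.7, A = 10.7521 in², y = 2 in, Ī = 9.199766 in⁴.
By symmetry the centroid is at mid-height, ȳ = 2 in.
All pieces are centred on the horizontal centroidal axis, so I = ΣĪ (holes subtracted) = 3.366604 in⁴.
Radius of gyration: k = √(I/A) = √(3.366604 / 1.81427) = 1.362213 in.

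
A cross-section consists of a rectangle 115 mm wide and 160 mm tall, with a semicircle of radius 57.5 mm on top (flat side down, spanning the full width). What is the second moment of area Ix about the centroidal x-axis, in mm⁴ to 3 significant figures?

Decompose the section into non-overlapping parts with the origin at the bottom-left of its bounding rectangle.
Rectangular body: 115 × 160, A = 18 400 mm², y = 80 mm, Ī = 39 253 333 mm⁴.
Semicircular cap: semicircle r = 57.5, A = 5193.4 mm², y = 184.4 mm, Ī = 1 199 785 mm⁴.
Centroid: ȳ = ΣA·y / ΣA = 102.98 mm.
Transfer each piece to the centroidal x-axis using Ī + A·d² with d = y − 102.98:
  rectangular body: d = -22.982 mm → contributes +48 971 369 mm⁴
  semicircular cap: d = 81.422 mm → contributes +35 630 080 mm⁴
Total I = 84 601 449 mm⁴.

Ix ≈ 8.46 × 10⁷ mm⁴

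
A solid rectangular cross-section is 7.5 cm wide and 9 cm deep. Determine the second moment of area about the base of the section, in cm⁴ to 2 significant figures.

The section: 7.5 × 9, A = 67.5 cm², y = 4.5 cm, Ī = 455.6 cm⁴.
Transfer it to the bottom edge using Ī + A·d² with d = y − 0:
  the section: d = 4.5 cm → contributes +1 823 cm⁴
Total I = 1 823 cm⁴.

I_base ≈ 1800 cm⁴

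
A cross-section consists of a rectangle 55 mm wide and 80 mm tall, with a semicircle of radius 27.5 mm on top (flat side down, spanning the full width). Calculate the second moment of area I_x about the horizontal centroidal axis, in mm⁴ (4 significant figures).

Decompose the section into non-overlapping parts with the origin at the bottom-left of its bounding rectangle.
Rectangular body: 55 × 80, A = 4 400 mm², y = 40 mm, Ī = 2 346 667 mm⁴.
Semicircular cap: semicircle r = 27.5, A = 1187.91 mm², y = 91.6714 mm, Ī = 62771.5 mm⁴.
Centroid: ȳ = ΣA·y / ΣA = 50.9846 mm.
Transfer each piece to the horizontal centroidal axis using Ī + A·d² with d = y − 50.9846:
  rectangular body: d = -10.9846 mm → contributes +2 877 580 mm⁴
  semicircular cap: d = 40.6867 mm → contributes +2 029 258 mm⁴
Total I = 4 906 838 mm⁴.

I_x ≈ 4.907 × 10⁶ mm⁴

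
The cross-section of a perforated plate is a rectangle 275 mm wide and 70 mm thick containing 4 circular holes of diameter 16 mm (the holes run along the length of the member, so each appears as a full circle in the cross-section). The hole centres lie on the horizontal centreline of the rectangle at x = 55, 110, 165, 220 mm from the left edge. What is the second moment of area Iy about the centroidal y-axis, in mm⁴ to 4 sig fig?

Iy ≈ 1.183 × 10⁸ mm⁴

Decompose the section into non-overlapping parts with the origin at the bottom-left of its bounding rectangle.
Plate: 275 × 70, A = 19 250 mm², x = 137.5 mm, Ī = 121 315 104 mm⁴.
Hole 1 (subtracted): ⌀16, A = 201.062 mm², x = 55 mm, Ī = 3216.99 mm⁴.
Hole 2 (subtracted): ⌀16, A = 201.062 mm², x = 110 mm, Ī = 3216.99 mm⁴.
Hole 3 (subtracted): ⌀16, A = 201.062 mm², x = 165 mm, Ī = 3216.99 mm⁴.
Hole 4 (subtracted): ⌀16, A = 201.062 mm², x = 220 mm, Ī = 3216.99 mm⁴.
By symmetry the centroid is at mid-width, x̄ = 137.5 mm.
Transfer each piece to the centroidal y-axis using Ī + A·d² with d = x − 137.5:
  plate: d = 0 mm → contributes +121 315 104 mm⁴
  hole 1: d = -82.5 mm → contributes −1 371 695 mm⁴
  hole 2: d = -27.5 mm → contributes −155 270 mm⁴
  hole 3: d = 27.5 mm → contributes −155 270 mm⁴
  hole 4: d = 82.5 mm → contributes −1 371 695 mm⁴
Total I = 118 261 175 mm⁴.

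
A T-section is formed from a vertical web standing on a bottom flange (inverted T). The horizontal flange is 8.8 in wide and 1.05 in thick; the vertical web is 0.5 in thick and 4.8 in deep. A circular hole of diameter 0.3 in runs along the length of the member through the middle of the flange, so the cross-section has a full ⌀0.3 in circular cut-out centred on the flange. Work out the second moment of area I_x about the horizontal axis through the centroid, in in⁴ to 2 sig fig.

Treat the section as a set of non-overlapping primitives; coordinates are from the bounding-box lower-left.
Flange: 8.8 × 1.05, A = 9.24 in², y = 0.525 in, Ī = 0.8489 in⁴.
Web: 0.5 × 4.8, A = 2.4 in², y = 3.45 in, Ī = 4.608 in⁴.
Hole (subtracted): ⌀0.3, A = 0.07069 in², y = 0.525 in, Ī = 0.0003976 in⁴.
Centroid: ȳ = ΣA·y / ΣA = 1.132 in.
Transfer each piece to the horizontal axis through the centroid using Ī + A·d² with d = y − 1.132:
  flange: d = -0.6068 in → contributes +4.251 in⁴
  web: d = 2.318 in → contributes +17.51 in⁴
  hole: d = -0.6068 in → contributes −0.02642 in⁴
Total I = 21.73 in⁴.

I_x ≈ 22 in⁴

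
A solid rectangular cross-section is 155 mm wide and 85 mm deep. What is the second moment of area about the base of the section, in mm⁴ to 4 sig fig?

The section: 155 × 85, A = 13 175 mm², y = 42.5 mm, Ī = 7 932 448 mm⁴.
Transfer it to a horizontal axis along the bottom face using Ī + A·d² with d = y − 0:
  the section: d = 42.5 mm → contributes +31 729 792 mm⁴
Total I = 31 729 792 mm⁴.

I_base ≈ 3.173 × 10⁷ mm⁴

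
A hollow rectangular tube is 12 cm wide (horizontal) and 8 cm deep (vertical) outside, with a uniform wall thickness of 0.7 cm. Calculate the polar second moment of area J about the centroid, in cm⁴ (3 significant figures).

Break the section into simple shapes (no overlaps), measuring from the bottom-left corner of the bounding box.
Outer rectangle: 12 × 8, A = 96 cm², y = 4 cm, Ī = 512 cm⁴.
Inner void (subtracted): 10.6 × 6.6, A = 69.96 cm², y = 4 cm, Ī = 253.95 cm⁴.
By symmetry the centroid is at mid-height, ȳ = 4 cm.
All pieces are centred on the centroidal x-axis, so I = ΣĪ (holes subtracted) = 258.05 cm⁴.
Repeating about the centroidal y-axis gives I_y = 496.94 cm⁴.
Polar second moment: J = I_x + I_y = 754.99 cm⁴.

J ≈ 755 cm⁴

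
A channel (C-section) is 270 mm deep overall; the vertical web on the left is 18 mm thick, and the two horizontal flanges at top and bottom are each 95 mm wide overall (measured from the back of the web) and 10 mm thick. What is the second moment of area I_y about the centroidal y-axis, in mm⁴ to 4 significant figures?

I_y ≈ 3.531 × 10⁶ mm⁴

Treat the section as a set of non-overlapping primitives; coordinates are from the bounding-box lower-left.
Web: 18 × 270, A = 4 860 mm², x = 9 mm, Ī = 131 220 mm⁴.
Top flange (beyond web): 77 × 10, A = 770 mm², x = 56.5 mm, Ī = 380 444 mm⁴.
Bottom flange (beyond web): 77 × 10, A = 770 mm², x = 56.5 mm, Ī = 380 444 mm⁴.
Centroid: x̄ = ΣA·x / ΣA = 20.4297 mm.
Transfer each piece to the centroidal y-axis using Ī + A·d² with d = x − 20.4297:
  web: d = -11.4297 mm → contributes +766 119 mm⁴
  top flange (beyond web): d = 36.0703 mm → contributes +1 382 266 mm⁴
  bottom flange (beyond web): d = 36.0703 mm → contributes +1 382 266 mm⁴
Total I = 3 530 652 mm⁴.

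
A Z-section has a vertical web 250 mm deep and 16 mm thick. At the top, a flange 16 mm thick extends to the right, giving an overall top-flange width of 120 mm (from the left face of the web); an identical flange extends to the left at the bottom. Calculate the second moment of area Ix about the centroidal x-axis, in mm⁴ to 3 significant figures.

Ix ≈ 6.65 × 10⁷ mm⁴

Break the section into simple shapes (no overlaps), measuring from the bottom-left corner of the bounding box.
Web: 16 × 250, A = 4 000 mm², y = 125 mm, Ī = 20 833 333 mm⁴.
Top flange (beyond web): 104 × 16, A = 1 664 mm², y = 242 mm, Ī = 35 499 mm⁴.
Bottom flange (beyond web): 104 × 16, A = 1 664 mm², y = 8 mm, Ī = 35 499 mm⁴.
Centroid: ȳ = ΣA·y / ΣA = 125 mm.
Transfer each piece to the centroidal x-axis using Ī + A·d² with d = y − 125:
  web: d = 0 mm → contributes +20 833 333 mm⁴
  top flange (beyond web): d = 117 mm → contributes +22 813 995 mm⁴
  bottom flange (beyond web): d = -117 mm → contributes +22 813 995 mm⁴
Total I = 66 461 323 mm⁴.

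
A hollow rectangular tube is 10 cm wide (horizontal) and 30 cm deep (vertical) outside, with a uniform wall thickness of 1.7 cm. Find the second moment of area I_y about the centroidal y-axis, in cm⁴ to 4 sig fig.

I_y ≈ 1863 cm⁴

Split into non-overlapping primitives; take the origin at the lower-left of the bounding box.
Outer rectangle: 10 × 30, A = 300 cm², x = 5 cm, Ī = 2 500 cm⁴.
Inner void (subtracted): 6.6 × 26.6, A = 175.56 cm², x = 5 cm, Ī = 637.283 cm⁴.
By symmetry the centroid is at mid-width, x̄ = 5 cm.
All pieces are centred on the centroidal y-axis, so I = ΣĪ (holes subtracted) = 1862.72 cm⁴.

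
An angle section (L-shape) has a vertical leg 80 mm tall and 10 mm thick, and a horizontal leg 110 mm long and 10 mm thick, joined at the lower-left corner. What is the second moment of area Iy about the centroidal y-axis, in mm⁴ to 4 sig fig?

Iy ≈ 2.184 × 10⁶ mm⁴

Split into non-overlapping primitives; take the origin at the lower-left of the bounding box.
Vertical leg: 10 × 80, A = 800 mm², x = 5 mm, Ī = 6666.67 mm⁴.
Horizontal leg (remainder): 100 × 10, A = 1 000 mm², x = 60 mm, Ī = 833 333 mm⁴.
Centroid: x̄ = ΣA·x / ΣA = 35.5556 mm.
Transfer each piece to the centroidal y-axis using Ī + A·d² with d = x − 35.5556:
  vertical leg: d = -30.5556 mm → contributes +753 580 mm⁴
  horizontal leg (remainder): d = 24.4444 mm → contributes +1 430 864 mm⁴
Total I = 2 184 444 mm⁴.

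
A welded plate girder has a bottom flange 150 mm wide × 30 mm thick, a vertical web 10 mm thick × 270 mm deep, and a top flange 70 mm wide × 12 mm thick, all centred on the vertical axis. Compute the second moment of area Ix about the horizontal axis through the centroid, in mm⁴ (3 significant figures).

Ix ≈ 9.62 × 10⁷ mm⁴

Break the section into simple shapes (no overlaps), measuring from the bottom-left corner of the bounding box.
Bottom plate: 150 × 30, A = 4 500 mm², y = 15 mm, Ī = 337 500 mm⁴.
Web plate: 10 × 270, A = 2 700 mm², y = 165 mm, Ī = 16 402 500 mm⁴.
Top plate: 70 × 12, A = 840 mm², y = 306 mm, Ī = 10 080 mm⁴.
Centroid: ȳ = ΣA·y / ΣA = 95.776 mm.
Transfer each piece to the horizontal axis through the centroid using Ī + A·d² with d = y − 95.776:
  bottom plate: d = -80.776 mm → contributes +29 699 017 mm⁴
  web plate: d = 69.224 mm → contributes +29 340 753 mm⁴
  top plate: d = 210.22 mm → contributes +37 133 107 mm⁴
Total I = 96 172 877 mm⁴.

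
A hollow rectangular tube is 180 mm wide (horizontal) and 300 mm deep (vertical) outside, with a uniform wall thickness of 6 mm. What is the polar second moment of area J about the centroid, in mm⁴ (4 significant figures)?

Treat the section as a set of non-overlapping primitives; coordinates are from the bounding-box lower-left.
Outer rectangle: 180 × 300, A = 54 000 mm², y = 150 mm, Ī = 405 000 000 mm⁴.
Inner void (subtracted): 168 × 288, A = 48 384 mm², y = 150 mm, Ī = 334 430 208 mm⁴.
By symmetry the centroid is at mid-height, ȳ = 150 mm.
All pieces are centred on the centroidal x-axis, so I = ΣĪ (holes subtracted) = 70 569 792 mm⁴.
Repeating about the centroidal y-axis gives I_y = 32 000 832 mm⁴.
Polar second moment: J = I_x + I_y = 102 570 624 mm⁴.

J ≈ 1.026 × 10⁸ mm⁴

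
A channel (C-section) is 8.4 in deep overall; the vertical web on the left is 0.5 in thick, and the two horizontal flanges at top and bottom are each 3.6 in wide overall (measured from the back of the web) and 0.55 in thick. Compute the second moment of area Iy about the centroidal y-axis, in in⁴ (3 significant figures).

Iy ≈ 8.92 in⁴

Split into non-overlapping primitives; take the origin at the lower-left of the bounding box.
Web: 0.5 × 8.4, A = 4.2 in², x = 0.25 in, Ī = 0.0875 in⁴.
Top flange (beyond web): 3.1 × 0.55, A = 1.705 in², x = 2.05 in, Ī = 1.3654 in⁴.
Bottom flange (beyond web): 3.1 × 0.55, A = 1.705 in², x = 2.05 in, Ī = 1.3654 in⁴.
Centroid: x̄ = ΣA·x / ΣA = 1.0566 in.
Transfer each piece to the centroidal y-axis using Ī + A·d² with d = x − 1.0566:
  web: d = -0.80657 in → contributes +2.8198 in⁴
  top flange (beyond web): d = 0.99343 in → contributes +3.0481 in⁴
  bottom flange (beyond web): d = 0.99343 in → contributes +3.0481 in⁴
Total I = 8.916 in⁴.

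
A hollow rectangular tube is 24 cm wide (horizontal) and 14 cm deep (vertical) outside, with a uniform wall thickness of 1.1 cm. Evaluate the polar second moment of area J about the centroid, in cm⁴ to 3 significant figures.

Treat the section as a set of non-overlapping primitives; coordinates are from the bounding-box lower-left.
Outer rectangle: 24 × 14, A = 336 cm², y = 7 cm, Ī = 5 488 cm⁴.
Inner void (subtracted): 21.8 × 11.8, A = 257.24 cm², y = 7 cm, Ī = 2984.8 cm⁴.
By symmetry the centroid is at mid-height, ȳ = 7 cm.
All pieces are centred on the centroidal x-axis, so I = ΣĪ (holes subtracted) = 2503.2 cm⁴.
Repeating about the centroidal y-axis gives I_y = 5940.4 cm⁴.
Polar second moment: J = I_x + I_y = 8443.6 cm⁴.

J ≈ 8440 cm⁴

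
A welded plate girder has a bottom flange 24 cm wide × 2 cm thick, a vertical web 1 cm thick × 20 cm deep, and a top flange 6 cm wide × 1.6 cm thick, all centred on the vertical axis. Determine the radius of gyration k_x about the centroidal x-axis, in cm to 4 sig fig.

k_x ≈ 8.258 cm

Treat the section as a set of non-overlapping primitives; coordinates are from the bounding-box lower-left.
Bottom plate: 24 × 2, A = 48 cm², y = 1 cm, Ī = 16 cm⁴.
Web plate: 1 × 20, A = 20 cm², y = 12 cm, Ī = 666.667 cm⁴.
Top plate: 6 × 1.6, A = 9.6 cm², y = 22.8 cm, Ī = 2.048 cm⁴.
Centroid: ȳ = ΣA·y / ΣA = 6.53196 cm.
Transfer each piece to the centroidal x-axis using Ī + A·d² with d = y − 6.53196:
  bottom plate: d = -5.53196 cm → contributes +1484.92 cm⁴
  web plate: d = 5.46804 cm → contributes +1264.66 cm⁴
  top plate: d = 16.268 cm → contributes +2542.68 cm⁴
Total I = 5292.26 cm⁴.
Radius of gyration: k = √(I/A) = √(5292.26 / 77.6) = 8.25828 cm.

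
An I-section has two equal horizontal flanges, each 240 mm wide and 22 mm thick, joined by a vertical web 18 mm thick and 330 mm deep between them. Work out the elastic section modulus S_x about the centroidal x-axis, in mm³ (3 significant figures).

Treat the section as a set of non-overlapping primitives; coordinates are from the bounding-box lower-left.
Bottom flange: 240 × 22, A = 5 280 mm², y = 11 mm, Ī = 212 960 mm⁴.
Web: 18 × 330, A = 5 940 mm², y = 187 mm, Ī = 53 905 500 mm⁴.
Top flange: 240 × 22, A = 5 280 mm², y = 363 mm, Ī = 212 960 mm⁴.
By symmetry the centroid is at mid-height, ȳ = 187 mm.
Transfer each piece to the centroidal x-axis using Ī + A·d² with d = y − 187:
  bottom flange: d = -176 mm → contributes +163 766 240 mm⁴
  web: d = 0 mm → contributes +53 905 500 mm⁴
  top flange: d = 176 mm → contributes +163 766 240 mm⁴
Total I = 381 437 980 mm⁴.
Extreme fibre distance c = 187 mm; S = I/c = 2 039 775 mm³.

S_x ≈ 2.04 × 10⁶ mm³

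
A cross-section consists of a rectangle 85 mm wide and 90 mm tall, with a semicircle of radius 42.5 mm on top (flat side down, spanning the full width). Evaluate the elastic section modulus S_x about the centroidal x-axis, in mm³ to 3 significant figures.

Split into non-overlapping primitives; take the origin at the lower-left of the bounding box.
Rectangular body: 85 × 90, A = 7 650 mm², y = 45 mm, Ī = 5 163 750 mm⁴.
Semicircular cap: semicircle r = 42.5, A = 2837.3 mm², y = 108.04 mm, Ī = 358 086 mm⁴.
Centroid: ȳ = ΣA·y / ΣA = 62.054 mm.
Transfer each piece to the centroidal x-axis using Ī + A·d² with d = y − 62.054:
  rectangular body: d = -17.054 mm → contributes +7 388 762 mm⁴
  semicircular cap: d = 45.983 mm → contributes +6 357 324 mm⁴
Total I = 13 746 086 mm⁴.
Extreme fibre distance c = 70.446 mm; S = I/c = 195 130 mm³.

S_x ≈ 1.95 × 10⁵ mm³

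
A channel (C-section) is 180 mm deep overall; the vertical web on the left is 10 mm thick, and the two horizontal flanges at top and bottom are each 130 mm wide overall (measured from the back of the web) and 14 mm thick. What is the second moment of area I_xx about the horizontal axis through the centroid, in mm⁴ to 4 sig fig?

I_xx ≈ 2.806 × 10⁷ mm⁴

Break the section into simple shapes (no overlaps), measuring from the bottom-left corner of the bounding box.
Web: 10 × 180, A = 1 800 mm², y = 90 mm, Ī = 4 860 000 mm⁴.
Top flange (beyond web): 120 × 14, A = 1 680 mm², y = 173 mm, Ī = 27 440 mm⁴.
Bottom flange (beyond web): 120 × 14, A = 1 680 mm², y = 7 mm, Ī = 27 440 mm⁴.
By symmetry the centroid is at mid-height, ȳ = 90 mm.
Transfer each piece to the horizontal axis through the centroid using Ī + A·d² with d = y − 90:
  web: d = 0 mm → contributes +4 860 000 mm⁴
  top flange (beyond web): d = 83 mm → contributes +11 600 960 mm⁴
  bottom flange (beyond web): d = -83 mm → contributes +11 600 960 mm⁴
Total I = 28 061 920 mm⁴.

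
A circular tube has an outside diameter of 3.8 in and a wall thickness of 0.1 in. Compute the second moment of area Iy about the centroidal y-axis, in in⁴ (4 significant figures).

Iy ≈ 1.991 in⁴

Break the section into simple shapes (no overlaps), measuring from the bottom-left corner of the bounding box.
Outer circle: ⌀3.8, A = 11.3411 in², x = 1.9 in, Ī = 10.2354 in⁴.
Bore (subtracted): ⌀3.6, A = 10.1788 in², x = 1.9 in, Ī = 8.2448 in⁴.
By symmetry the centroid is at mid-width, x̄ = 1.9 in.
All pieces are centred on the centroidal y-axis, so I = ΣĪ (holes subtracted) = 1.99059 in⁴.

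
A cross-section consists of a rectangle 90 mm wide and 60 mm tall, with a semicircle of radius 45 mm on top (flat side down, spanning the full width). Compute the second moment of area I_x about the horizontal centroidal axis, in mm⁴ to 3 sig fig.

Break the section into simple shapes (no overlaps), measuring from the bottom-left corner of the bounding box.
Rectangular body: 90 × 60, A = 5 400 mm², y = 30 mm, Ī = 1 620 000 mm⁴.
Semicircular cap: semicircle r = 45, A = 3180.9 mm², y = 79.099 mm, Ī = 450 072 mm⁴.
Centroid: ȳ = ΣA·y / ΣA = 48.2 mm.
Transfer each piece to the horizontal centroidal axis using Ī + A·d² with d = y − 48.2:
  rectangular body: d = -18.2 mm → contributes +3 408 792 mm⁴
  semicircular cap: d = 30.898 mm → contributes +3 486 819 mm⁴
Total I = 6 895 611 mm⁴.

I_x ≈ 6.90 × 10⁶ mm⁴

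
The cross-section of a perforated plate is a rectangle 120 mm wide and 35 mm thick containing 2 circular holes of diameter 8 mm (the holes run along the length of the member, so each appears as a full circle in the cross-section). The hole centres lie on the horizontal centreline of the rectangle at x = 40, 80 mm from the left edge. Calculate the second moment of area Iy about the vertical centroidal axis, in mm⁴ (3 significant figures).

Treat the section as a set of non-overlapping primitives; coordinates are from the bounding-box lower-left.
Plate: 120 × 35, A = 4 200 mm², x = 60 mm, Ī = 5 040 000 mm⁴.
Hole 1 (subtracted): ⌀8, A = 50.265 mm², x = 40 mm, Ī = 201.06 mm⁴.
Hole 2 (subtracted): ⌀8, A = 50.265 mm², x = 80 mm, Ī = 201.06 mm⁴.
By symmetry the centroid is at mid-width, x̄ = 60 mm.
Transfer each piece to the vertical centroidal axis using Ī + A·d² with d = x − 60:
  plate: d = 0 mm → contributes +5 040 000 mm⁴
  hole 1: d = -20 mm → contributes −20 307 mm⁴
  hole 2: d = 20 mm → contributes −20 307 mm⁴
Total I = 4 999 385 mm⁴.

Iy ≈ 5.00 × 10⁶ mm⁴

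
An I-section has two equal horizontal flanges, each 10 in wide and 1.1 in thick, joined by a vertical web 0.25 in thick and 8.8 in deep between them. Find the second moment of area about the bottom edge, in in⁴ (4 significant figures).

I_base ≈ 1288 in⁴

Treat the section as a set of non-overlapping primitives; coordinates are from the bounding-box lower-left.
Bottom flange: 10 × 1.1, A = 11 in², y = 0.55 in, Ī = 1.10917 in⁴.
Web: 0.25 × 8.8, A = 2.2 in², y = 5.5 in, Ī = 14.1973 in⁴.
Top flange: 10 × 1.1, A = 11 in², y = 10.45 in, Ī = 1.10917 in⁴.
Transfer each piece to the base of the section using Ī + A·d² with d = y − 0:
  bottom flange: d = 0.55 in → contributes +4.43667 in⁴
  web: d = 5.5 in → contributes +80.7473 in⁴
  top flange: d = 10.45 in → contributes +1202.34 in⁴
Total I = 1287.52 in⁴.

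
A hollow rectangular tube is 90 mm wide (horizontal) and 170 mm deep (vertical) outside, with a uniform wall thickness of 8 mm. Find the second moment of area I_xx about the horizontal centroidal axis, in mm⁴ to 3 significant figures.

Break the section into simple shapes (no overlaps), measuring from the bottom-left corner of the bounding box.
Outer rectangle: 90 × 170, A = 15 300 mm², y = 85 mm, Ī = 36 847 500 mm⁴.
Inner void (subtracted): 74 × 154, A = 11 396 mm², y = 85 mm, Ī = 22 522 295 mm⁴.
By symmetry the centroid is at mid-height, ȳ = 85 mm.
All pieces are centred on the horizontal centroidal axis, so I = ΣĪ (holes subtracted) = 14 325 205 mm⁴.

I_xx ≈ 1.43 × 10⁷ mm⁴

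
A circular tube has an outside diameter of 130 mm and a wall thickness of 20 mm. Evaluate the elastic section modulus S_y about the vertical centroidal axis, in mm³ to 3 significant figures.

S_y ≈ 1.66 × 10⁵ mm³

Break the section into simple shapes (no overlaps), measuring from the bottom-left corner of the bounding box.
Outer circle: ⌀130, A = 13 273 mm², x = 65 mm, Ī = 14 019 848 mm⁴.
Bore (subtracted): ⌀90, A = 6361.7 mm², x = 65 mm, Ī = 3 220 623 mm⁴.
By symmetry the centroid is at mid-width, x̄ = 65 mm.
All pieces are centred on the vertical centroidal axis, so I = ΣĪ (holes subtracted) = 10 799 225 mm⁴.
Extreme fibre distance c = 65 mm; S = I/c = 166 142 mm³.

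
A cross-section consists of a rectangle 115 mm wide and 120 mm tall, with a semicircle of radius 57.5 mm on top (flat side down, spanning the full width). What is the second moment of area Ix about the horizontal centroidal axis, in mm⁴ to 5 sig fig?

Ix ≈ 4.4641 × 10⁷ mm⁴

Split into non-overlapping primitives; take the origin at the lower-left of the bounding box.
Rectangular body: 115 × 120, A = 13 800 mm², y = 60 mm, Ī = 16 560 000 mm⁴.
Semicircular cap: semicircle r = 57.5, A = 5193.445 mm², y = 144.4038 mm, Ī = 1 199 785 mm⁴.
Centroid: ȳ = ΣA·y / ΣA = 83.07882 mm.
Transfer each piece to the horizontal centroidal axis using Ī + A·d² with d = y − 83.07882:
  rectangular body: d = -23.07882 mm → contributes +23 910 321 mm⁴
  semicircular cap: d = 61.32494 mm → contributes +20 731 024 mm⁴
Total I = 44 641 345 mm⁴.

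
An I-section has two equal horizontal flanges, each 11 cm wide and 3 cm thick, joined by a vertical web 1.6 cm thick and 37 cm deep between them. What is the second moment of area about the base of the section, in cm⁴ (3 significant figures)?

Treat the section as a set of non-overlapping primitives; coordinates are from the bounding-box lower-left.
Bottom flange: 11 × 3, A = 33 cm², y = 1.5 cm, Ī = 24.75 cm⁴.
Web: 1.6 × 37, A = 59.2 cm², y = 21.5 cm, Ī = 6753.7 cm⁴.
Top flange: 11 × 3, A = 33 cm², y = 41.5 cm, Ī = 24.75 cm⁴.
Transfer each piece to a horizontal axis along the bottom face using Ī + A·d² with d = y − 0:
  bottom flange: d = 1.5 cm → contributes +99 cm⁴
  web: d = 21.5 cm → contributes +34 119 cm⁴
  top flange: d = 41.5 cm → contributes +56 859 cm⁴
Total I = 91 077 cm⁴.

I_base ≈ 9.11 × 10⁴ cm⁴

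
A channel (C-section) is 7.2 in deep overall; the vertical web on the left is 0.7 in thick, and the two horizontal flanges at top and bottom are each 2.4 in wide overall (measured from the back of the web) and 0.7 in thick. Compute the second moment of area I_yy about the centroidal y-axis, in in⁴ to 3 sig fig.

I_yy ≈ 3.11 in⁴

Split into non-overlapping primitives; take the origin at the lower-left of the bounding box.
Web: 0.7 × 7.2, A = 5.04 in², x = 0.35 in, Ī = 0.2058 in⁴.
Top flange (beyond web): 1.7 × 0.7, A = 1.19 in², x = 1.55 in, Ī = 0.28659 in⁴.
Bottom flange (beyond web): 1.7 × 0.7, A = 1.19 in², x = 1.55 in, Ī = 0.28659 in⁴.
Centroid: x̄ = ΣA·x / ΣA = 0.73491 in.
Transfer each piece to the centroidal y-axis using Ī + A·d² with d = x − 0.73491:
  web: d = -0.38491 in → contributes +0.95249 in⁴
  top flange (beyond web): d = 0.81509 in → contributes +1.0772 in⁴
  bottom flange (beyond web): d = 0.81509 in → contributes +1.0772 in⁴
Total I = 3.1069 in⁴.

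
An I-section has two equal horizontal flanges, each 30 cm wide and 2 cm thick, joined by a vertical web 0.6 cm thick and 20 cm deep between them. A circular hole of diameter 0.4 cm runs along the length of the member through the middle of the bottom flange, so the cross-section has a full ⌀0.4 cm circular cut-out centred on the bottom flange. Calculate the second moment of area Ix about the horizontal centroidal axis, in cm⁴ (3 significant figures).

Ix ≈ 1.49 × 10⁴ cm⁴

Decompose the section into non-overlapping parts with the origin at the bottom-left of its bounding rectangle.
Bottom flange: 30 × 2, A = 60 cm², y = 1 cm, Ī = 20 cm⁴.
Web: 0.6 × 20, A = 12 cm², y = 12 cm, Ī = 400 cm⁴.
Top flange: 30 × 2, A = 60 cm², y = 23 cm, Ī = 20 cm⁴.
Hole (subtracted): ⌀0.4, A = 0.12566 cm², y = 1 cm, Ī = 0.0012566 cm⁴.
Centroid: ȳ = ΣA·y / ΣA = 12.01 cm.
Transfer each piece to the horizontal centroidal axis using Ī + A·d² with d = y − 12.01:
  bottom flange: d = -11.01 cm → contributes +7293.8 cm⁴
  web: d = -0.010482 cm → contributes +400 cm⁴
  top flange: d = 10.99 cm → contributes +7266.2 cm⁴
  hole: d = -11.01 cm → contributes −15.236 cm⁴
Total I = 14 945 cm⁴.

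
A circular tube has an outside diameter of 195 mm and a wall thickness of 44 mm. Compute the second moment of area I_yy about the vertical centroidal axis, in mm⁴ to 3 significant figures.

Split into non-overlapping primitives; take the origin at the lower-left of the bounding box.
Outer circle: ⌀195, A = 29 865 mm², x = 97.5 mm, Ī = 70 975 481 mm⁴.
Bore (subtracted): ⌀107, A = 8 992 mm², x = 97.5 mm, Ī = 6 434 355 mm⁴.
By symmetry the centroid is at mid-width, x̄ = 97.5 mm.
All pieces are centred on the vertical centroidal axis, so I = ΣĪ (holes subtracted) = 64 541 126 mm⁴.

I_yy ≈ 6.45 × 10⁷ mm⁴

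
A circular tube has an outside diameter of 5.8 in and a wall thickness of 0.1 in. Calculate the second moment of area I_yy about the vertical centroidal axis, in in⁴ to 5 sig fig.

I_yy ≈ 7.2748 in⁴

Split into non-overlapping primitives; take the origin at the lower-left of the bounding box.
Outer circle: ⌀5.8, A = 26.42079 in², x = 2.9 in, Ī = 55.54972 in⁴.
Bore (subtracted): ⌀5.6, A = 24.63009 in², x = 2.9 in, Ī = 48.27497 in⁴.
By symmetry the centroid is at mid-width, x̄ = 2.9 in.
All pieces are centred on the vertical centroidal axis, so I = ΣĪ (holes subtracted) = 7.27475 in⁴.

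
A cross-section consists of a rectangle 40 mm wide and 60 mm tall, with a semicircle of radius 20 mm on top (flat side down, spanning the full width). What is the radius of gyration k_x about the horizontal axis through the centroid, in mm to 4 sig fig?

k_x ≈ 22.07 mm

Decompose the section into non-overlapping parts with the origin at the bottom-left of its bounding rectangle.
Rectangular body: 40 × 60, A = 2 400 mm², y = 30 mm, Ī = 720 000 mm⁴.
Semicircular cap: semicircle r = 20, A = 628.319 mm², y = 68.4883 mm, Ī = 17561.1 mm⁴.
Centroid: ȳ = ΣA·y / ΣA = 37.9856 mm.
Transfer each piece to the horizontal axis through the centroid using Ī + A·d² with d = y − 37.9856:
  rectangular body: d = -7.98558 mm → contributes +873 047 mm⁴
  semicircular cap: d = 30.5027 mm → contributes +602 157 mm⁴
Total I = 1 475 204 mm⁴.
Radius of gyration: k = √(I/A) = √(1 475 204 / 3028.32) = 22.0712 mm.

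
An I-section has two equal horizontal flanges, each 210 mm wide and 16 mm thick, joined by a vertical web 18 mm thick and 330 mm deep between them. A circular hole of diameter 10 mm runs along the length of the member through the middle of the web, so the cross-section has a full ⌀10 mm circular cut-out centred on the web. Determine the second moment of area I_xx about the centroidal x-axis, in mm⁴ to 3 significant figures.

I_xx ≈ 2.55 × 10⁸ mm⁴

Split into non-overlapping primitives; take the origin at the lower-left of the bounding box.
Bottom flange: 210 × 16, A = 3 360 mm², y = 8 mm, Ī = 71 680 mm⁴.
Web: 18 × 330, A = 5 940 mm², y = 181 mm, Ī = 53 905 500 mm⁴.
Top flange: 210 × 16, A = 3 360 mm², y = 354 mm, Ī = 71 680 mm⁴.
Hole (subtracted): ⌀10, A = 78.54 mm², y = 181 mm, Ī = 490.87 mm⁴.
By symmetry the centroid is at mid-height, ȳ = 181 mm.
Transfer each piece to the centroidal x-axis using Ī + A·d² with d = y − 181:
  bottom flange: d = -173 mm → contributes +100 633 120 mm⁴
  web: d = 0 mm → contributes +53 905 500 mm⁴
  top flange: d = 173 mm → contributes +100 633 120 mm⁴
  hole: d = 0 mm → contributes −490.87 mm⁴
Total I = 255 171 249 mm⁴.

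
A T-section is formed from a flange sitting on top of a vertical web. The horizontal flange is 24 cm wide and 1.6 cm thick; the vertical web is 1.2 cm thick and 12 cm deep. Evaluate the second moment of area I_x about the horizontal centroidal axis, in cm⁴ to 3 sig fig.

Split into non-overlapping primitives; take the origin at the lower-left of the bounding box.
Flange: 24 × 1.6, A = 38.4 cm², y = 12.8 cm, Ī = 8.192 cm⁴.
Web: 1.2 × 12, A = 14.4 cm², y = 6 cm, Ī = 172.8 cm⁴.
Centroid: ȳ = ΣA·y / ΣA = 10.945 cm.
Transfer each piece to the horizontal centroidal axis using Ī + A·d² with d = y − 10.945:
  flange: d = 1.8545 cm → contributes +140.26 cm⁴
  web: d = -4.9455 cm → contributes +524.99 cm⁴
Total I = 665.25 cm⁴.

I_x ≈ 665 cm⁴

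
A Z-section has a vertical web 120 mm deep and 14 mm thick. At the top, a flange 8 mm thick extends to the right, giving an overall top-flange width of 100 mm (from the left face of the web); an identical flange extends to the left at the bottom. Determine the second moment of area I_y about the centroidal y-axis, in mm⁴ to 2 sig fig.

Treat the section as a set of non-overlapping primitives; coordinates are from the bounding-box lower-left.
Web: 14 × 120, A = 1 680 mm², x = 93 mm, Ī = 27 440 mm⁴.
Top flange (beyond web): 86 × 8, A = 688 mm², x = 143 mm, Ī = 424 037 mm⁴.
Bottom flange (beyond web): 86 × 8, A = 688 mm², x = 43 mm, Ī = 424 037 mm⁴.
Centroid: x̄ = ΣA·x / ΣA = 93 mm.
Transfer each piece to the centroidal y-axis using Ī + A·d² with d = x − 93:
  web: d = 0 mm → contributes +27 440 mm⁴
  top flange (beyond web): d = 50 mm → contributes +2 144 037 mm⁴
  bottom flange (beyond web): d = -50 mm → contributes +2 144 037 mm⁴
Total I = 4 315 515 mm⁴.

I_y ≈ 4.3 × 10⁶ mm⁴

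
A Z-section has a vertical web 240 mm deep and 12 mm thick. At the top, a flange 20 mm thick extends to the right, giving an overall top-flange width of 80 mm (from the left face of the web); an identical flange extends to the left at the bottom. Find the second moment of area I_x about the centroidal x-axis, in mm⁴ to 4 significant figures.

I_x ≈ 4.683 × 10⁷ mm⁴

Break the section into simple shapes (no overlaps), measuring from the bottom-left corner of the bounding box.
Web: 12 × 240, A = 2 880 mm², y = 120 mm, Ī = 13 824 000 mm⁴.
Top flange (beyond web): 68 × 20, A = 1 360 mm², y = 230 mm, Ī = 45333.3 mm⁴.
Bottom flange (beyond web): 68 × 20, A = 1 360 mm², y = 10 mm, Ī = 45333.3 mm⁴.
Centroid: ȳ = ΣA·y / ΣA = 120 mm.
Transfer each piece to the centroidal x-axis using Ī + A·d² with d = y − 120:
  web: d = 0 mm → contributes +13 824 000 mm⁴
  top flange (beyond web): d = 110 mm → contributes +16 501 333 mm⁴
  bottom flange (beyond web): d = -110 mm → contributes +16 501 333 mm⁴
Total I = 46 826 667 mm⁴.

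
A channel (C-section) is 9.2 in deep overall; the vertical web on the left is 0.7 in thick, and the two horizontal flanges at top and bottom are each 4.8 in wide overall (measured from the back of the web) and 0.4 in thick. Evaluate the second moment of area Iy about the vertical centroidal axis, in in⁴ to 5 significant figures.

Treat the section as a set of non-overlapping primitives; coordinates are from the bounding-box lower-left.
Web: 0.7 × 9.2, A = 6.44 in², x = 0.35 in, Ī = 0.2629667 in⁴.
Top flange (beyond web): 4.1 × 0.4, A = 1.64 in², x = 2.75 in, Ī = 2.297367 in⁴.
Bottom flange (beyond web): 4.1 × 0.4, A = 1.64 in², x = 2.75 in, Ī = 2.297367 in⁴.
Centroid: x̄ = ΣA·x / ΣA = 1.159877 in.
Transfer each piece to the vertical centroidal axis using Ī + A·d² with d = x − 1.159877:
  web: d = -0.8098765 in → contributes +4.486963 in⁴
  top flange (beyond web): d = 1.590123 in → contributes +6.444095 in⁴
  bottom flange (beyond web): d = 1.590123 in → contributes +6.444095 in⁴
Total I = 17.37515 in⁴.

Iy ≈ 17.375 in⁴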